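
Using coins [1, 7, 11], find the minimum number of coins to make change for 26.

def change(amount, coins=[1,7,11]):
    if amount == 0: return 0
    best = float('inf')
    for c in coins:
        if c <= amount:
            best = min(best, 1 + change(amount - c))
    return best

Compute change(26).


Building up with DP:
change(0) = 0
change(1) = min(1+change(0)=1+0=1) = 1
change(2) = min(1+change(1)=1+1=2) = 2
change(3) = min(1+change(2)=1+2=3) = 3
change(4) = min(1+change(3)=1+3=4) = 4
change(5) = min(1+change(4)=1+4=5) = 5
change(6) = min(1+change(5)=1+5=6) = 6
change(7) = min(1+change(6)=1+6=7, 1+change(0)=1+0=1) = 1
change(8) = min(1+change(7)=1+1=2, 1+change(1)=1+1=2) = 2
change(9) = min(1+change(8)=1+2=3, 1+change(2)=1+2=3) = 3
change(10) = min(1+change(9)=1+3=4, 1+change(3)=1+3=4) = 4
change(11) = min(1+change(10)=1+4=5, 1+change(4)=1+4=5, 1+change(0)=1+0=1) = 1
change(12) = min(1+change(11)=1+1=2, 1+change(5)=1+5=6, 1+change(1)=1+1=2) = 2
change(13) = min(1+change(12)=1+2=3, 1+change(6)=1+6=7, 1+change(2)=1+2=3) = 3
change(14) = min(1+change(13)=1+3=4, 1+change(7)=1+1=2, 1+change(3)=1+3=4) = 2
change(15) = min(1+change(14)=1+2=3, 1+change(8)=1+2=3, 1+change(4)=1+4=5) = 3
change(16) = min(1+change(15)=1+3=4, 1+change(9)=1+3=4, 1+change(5)=1+5=6) = 4
change(17) = min(1+change(16)=1+4=5, 1+change(10)=1+4=5, 1+change(6)=1+6=7) = 5
change(18) = min(1+change(17)=1+5=6, 1+change(11)=1+1=2, 1+change(7)=1+1=2) = 2
change(19) = min(1+change(18)=1+2=3, 1+change(12)=1+2=3, 1+change(8)=1+2=3) = 3
change(20) = min(1+change(19)=1+3=4, 1+change(13)=1+3=4, 1+change(9)=1+3=4) = 4
change(21) = min(1+change(20)=1+4=5, 1+change(14)=1+2=3, 1+change(10)=1+4=5) = 3
change(22) = min(1+change(21)=1+3=4, 1+change(15)=1+3=4, 1+change(11)=1+1=2) = 2
change(23) = min(1+change(22)=1+2=3, 1+change(16)=1+4=5, 1+change(12)=1+2=3) = 3
change(24) = min(1+change(23)=1+3=4, 1+change(17)=1+5=6, 1+change(13)=1+3=4) = 4
change(25) = min(1+change(24)=1+4=5, 1+change(18)=1+2=3, 1+change(14)=1+2=3) = 3
change(26) = min(1+change(25)=1+3=4, 1+change(19)=1+3=4, 1+change(15)=1+3=4) = 4

4


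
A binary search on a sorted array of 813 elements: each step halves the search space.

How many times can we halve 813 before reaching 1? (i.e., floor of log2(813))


813 / 2 = 406
406 / 2 = 203
203 / 2 = 101
101 / 2 = 50
50 / 2 = 25
25 / 2 = 12
12 / 2 = 6
6 / 2 = 3
3 / 2 = 1
Reached 1 after 9 halvings

9


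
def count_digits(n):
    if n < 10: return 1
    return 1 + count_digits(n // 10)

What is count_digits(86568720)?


count_digits(86568720) = 1 + count_digits(8656872)
count_digits(8656872) = 1 + count_digits(865687)
count_digits(865687) = 1 + count_digits(86568)
count_digits(86568) = 1 + count_digits(8656)
count_digits(8656) = 1 + count_digits(865)
count_digits(865) = 1 + count_digits(86)
count_digits(86) = 1 + count_digits(8)
count_digits(8) = 1  (base case: 8 < 10)
Unwinding: 1 + 1 + 1 + 1 + 1 + 1 + 1 + 1 = 8

8


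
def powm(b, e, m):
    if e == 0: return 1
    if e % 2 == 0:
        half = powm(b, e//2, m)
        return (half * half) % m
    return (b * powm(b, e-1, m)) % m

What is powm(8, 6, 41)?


powm(8, 6, 41): e is even, compute powm(8, 3, 41)
  powm(8, 3, 41): e is odd, compute powm(8, 2, 41)
    powm(8, 2, 41): e is even, compute powm(8, 1, 41)
      powm(8, 1, 41): e is odd, compute powm(8, 0, 41)
        powm(8, 0, 41) = 1
      (8 * 1) % 41 = 8
    half=8, (8*8) % 41 = 23
  (8 * 23) % 41 = 20
half=20, (20*20) % 41 = 31

31


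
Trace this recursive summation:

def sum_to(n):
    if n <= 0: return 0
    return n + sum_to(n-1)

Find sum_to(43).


sum_to(43)
= 43 + 42 + 41 + 40 + 39 + 38 + 37 + 36 + 35 + 34 + 33 + 32 + 31 + 30 + 29 + 28 + 27 + 26 + 25 + 24 + 23 + 22 + 21 + 20 + 19 + 18 + 17 + 16 + 15 + 14 + 13 + 12 + 11 + 10 + 9 + 8 + 7 + 6 + 5 + 4 + 3 + 2 + 1 + sum_to(0)
= 43 + 42 + 41 + 40 + 39 + 38 + 37 + 36 + 35 + 34 + 33 + 32 + 31 + 30 + 29 + 28 + 27 + 26 + 25 + 24 + 23 + 22 + 21 + 20 + 19 + 18 + 17 + 16 + 15 + 14 + 13 + 12 + 11 + 10 + 9 + 8 + 7 + 6 + 5 + 4 + 3 + 2 + 1 + 0
= 946

946


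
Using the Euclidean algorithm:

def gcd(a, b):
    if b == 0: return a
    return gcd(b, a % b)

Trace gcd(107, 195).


gcd(107, 195) = gcd(195, 107)
gcd(195, 107) = gcd(107, 88)
gcd(107, 88) = gcd(88, 19)
gcd(88, 19) = gcd(19, 12)
gcd(19, 12) = gcd(12, 7)
gcd(12, 7) = gcd(7, 5)
gcd(7, 5) = gcd(5, 2)
gcd(5, 2) = gcd(2, 1)
gcd(2, 1) = gcd(1, 0)
gcd(1, 0) = 1  (base case)

1


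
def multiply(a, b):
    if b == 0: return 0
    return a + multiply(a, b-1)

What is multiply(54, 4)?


multiply(54, 4) = 54 + multiply(54, 3)
multiply(54, 3) = 54 + multiply(54, 2)
multiply(54, 2) = 54 + multiply(54, 1)
multiply(54, 1) = 54 + multiply(54, 0)
multiply(54, 0) = 0  (base case)
Total: 54 + 54 + 54 + 54 + 0 = 216

216


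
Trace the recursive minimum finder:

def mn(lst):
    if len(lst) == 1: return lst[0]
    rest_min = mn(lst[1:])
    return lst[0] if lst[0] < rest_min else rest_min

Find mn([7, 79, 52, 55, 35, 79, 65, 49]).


mn([7, 79, 52, 55, 35, 79, 65, 49]): compare 7 with mn([79, 52, 55, 35, 79, 65, 49])
mn([79, 52, 55, 35, 79, 65, 49]): compare 79 with mn([52, 55, 35, 79, 65, 49])
mn([52, 55, 35, 79, 65, 49]): compare 52 with mn([55, 35, 79, 65, 49])
mn([55, 35, 79, 65, 49]): compare 55 with mn([35, 79, 65, 49])
mn([35, 79, 65, 49]): compare 35 with mn([79, 65, 49])
mn([79, 65, 49]): compare 79 with mn([65, 49])
mn([65, 49]): compare 65 with mn([49])
mn([49]) = 49  (base case)
Compare 65 with 49 -> 49
Compare 79 with 49 -> 49
Compare 35 with 49 -> 35
Compare 55 with 35 -> 35
Compare 52 with 35 -> 35
Compare 79 with 35 -> 35
Compare 7 with 35 -> 7

7


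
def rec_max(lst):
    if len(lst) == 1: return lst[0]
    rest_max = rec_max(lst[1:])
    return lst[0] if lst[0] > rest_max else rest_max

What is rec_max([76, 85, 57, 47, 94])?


rec_max([76, 85, 57, 47, 94]): compare 76 with rec_max([85, 57, 47, 94])
rec_max([85, 57, 47, 94]): compare 85 with rec_max([57, 47, 94])
rec_max([57, 47, 94]): compare 57 with rec_max([47, 94])
rec_max([47, 94]): compare 47 with rec_max([94])
rec_max([94]) = 94  (base case)
Compare 47 with 94 -> 94
Compare 57 with 94 -> 94
Compare 85 with 94 -> 94
Compare 76 with 94 -> 94

94


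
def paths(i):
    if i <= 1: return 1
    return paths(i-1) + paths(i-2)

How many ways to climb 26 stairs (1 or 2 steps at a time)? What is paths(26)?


Building up from base cases:
paths(0) = 1
paths(1) = 1
paths(2) = paths(1) + paths(0) = 1 + 1 = 2
paths(3) = paths(2) + paths(1) = 2 + 1 = 3
paths(4) = paths(3) + paths(2) = 3 + 2 = 5
paths(5) = paths(4) + paths(3) = 5 + 3 = 8
paths(6) = paths(5) + paths(4) = 8 + 5 = 13
paths(7) = paths(6) + paths(5) = 13 + 8 = 21
paths(8) = paths(7) + paths(6) = 21 + 13 = 34
paths(9) = paths(8) + paths(7) = 34 + 21 = 55
paths(10) = paths(9) + paths(8) = 55 + 34 = 89
paths(11) = paths(10) + paths(9) = 89 + 55 = 144
paths(12) = paths(11) + paths(10) = 144 + 89 = 233
paths(13) = paths(12) + paths(11) = 233 + 144 = 377
paths(14) = paths(13) + paths(12) = 377 + 233 = 610
paths(15) = paths(14) + paths(13) = 610 + 377 = 987
paths(16) = paths(15) + paths(14) = 987 + 610 = 1597
paths(17) = paths(16) + paths(15) = 1597 + 987 = 2584
paths(18) = paths(17) + paths(16) = 2584 + 1597 = 4181
paths(19) = paths(18) + paths(17) = 4181 + 2584 = 6765
paths(20) = paths(19) + paths(18) = 6765 + 4181 = 10946
paths(21) = paths(20) + paths(19) = 10946 + 6765 = 17711
paths(22) = paths(21) + paths(20) = 17711 + 10946 = 28657
paths(23) = paths(22) + paths(21) = 28657 + 17711 = 46368
paths(24) = paths(23) + paths(22) = 46368 + 28657 = 75025
paths(25) = paths(24) + paths(23) = 75025 + 46368 = 121393
paths(26) = paths(25) + paths(24) = 121393 + 75025 = 196418

196418


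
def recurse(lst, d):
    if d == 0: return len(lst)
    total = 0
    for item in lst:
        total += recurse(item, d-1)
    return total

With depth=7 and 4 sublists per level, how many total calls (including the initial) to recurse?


At depth 0 (root): 1 call
At depth 1: each of 1 parents calls recurse on 4 children = 4 calls
At depth 2: each of 4 parents calls recurse on 4 children = 16 calls
At depth 3: each of 16 parents calls recurse on 4 children = 64 calls
At depth 4: each of 64 parents calls recurse on 4 children = 256 calls
At depth 5: each of 256 parents calls recurse on 4 children = 1024 calls
At depth 6: each of 1024 parents calls recurse on 4 children = 4096 calls
At depth 7: each of 4096 parents calls recurse on 4 children = 16384 calls
Total: 1 + 4 + 16 + 64 + 256 + 1024 + 4096 + 16384 = 21845

21845


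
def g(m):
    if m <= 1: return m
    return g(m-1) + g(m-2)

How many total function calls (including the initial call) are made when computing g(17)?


Let C(n) = total calls for g(n)
C(0) = 1, C(1) = 1
C(2) = 1 + C(1) + C(0) = 1 + 1 + 1 = 3
C(3) = 1 + C(2) + C(1) = 1 + 3 + 1 = 5
C(4) = 1 + C(3) + C(2) = 1 + 5 + 3 = 9
C(5) = 1 + C(4) + C(3) = 1 + 9 + 5 = 15
C(6) = 1 + C(5) + C(4) = 1 + 15 + 9 = 25
C(7) = 1 + C(6) + C(5) = 1 + 25 + 15 = 41
C(8) = 1 + C(7) + C(6) = 1 + 41 + 25 = 67
C(9) = 1 + C(8) + C(7) = 1 + 67 + 41 = 109
C(10) = 1 + C(9) + C(8) = 1 + 109 + 67 = 177
C(11) = 1 + C(10) + C(9) = 1 + 177 + 109 = 287
C(12) = 1 + C(11) + C(10) = 1 + 287 + 177 = 465
C(13) = 1 + C(12) + C(11) = 1 + 465 + 287 = 753
C(14) = 1 + C(13) + C(12) = 1 + 753 + 465 = 1219
C(15) = 1 + C(14) + C(13) = 1 + 1219 + 753 = 1973
C(16) = 1 + C(15) + C(14) = 1 + 1973 + 1219 = 3193
C(17) = 1 + C(16) + C(15) = 1 + 3193 + 1973 = 5167

5167


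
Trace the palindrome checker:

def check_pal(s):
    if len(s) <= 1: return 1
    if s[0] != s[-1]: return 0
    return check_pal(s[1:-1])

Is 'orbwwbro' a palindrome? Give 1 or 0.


check_pal('orbwwbro'): s[0]='o' == s[-1]='o' -> check check_pal('rbwwbr')
check_pal('rbwwbr'): s[0]='r' == s[-1]='r' -> check check_pal('bwwb')
check_pal('bwwb'): s[0]='b' == s[-1]='b' -> check check_pal('ww')
check_pal('ww'): s[0]='w' == s[-1]='w' -> check check_pal('')
check_pal(''): len <= 1 -> return 1  (base case)
Result: 1 (palindrome)

1


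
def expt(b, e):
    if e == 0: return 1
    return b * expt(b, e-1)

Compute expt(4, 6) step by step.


expt(4, 6)
= 4 * expt(4, 5)
= 4 * 4 * expt(4, 4)
= 4 * 4 * 4 * expt(4, 3)
= 4 * 4 * 4 * 4 * expt(4, 2)
= 4 * 4 * 4 * 4 * 4 * expt(4, 1)
= 4 * 4 * 4 * 4 * 4 * 4 * expt(4, 0)
= 4 * 4 * 4 * 4 * 4 * 4 * 1
= 4096

4096


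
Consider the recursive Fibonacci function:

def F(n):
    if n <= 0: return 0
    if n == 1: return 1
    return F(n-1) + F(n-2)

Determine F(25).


Computing F(25) bottom-up:
F(0) = 0
F(1) = 1
F(2) = F(1) + F(0) = 1 + 0 = 1
F(3) = F(2) + F(1) = 1 + 1 = 2
F(4) = F(3) + F(2) = 2 + 1 = 3
F(5) = F(4) + F(3) = 3 + 2 = 5
F(6) = F(5) + F(4) = 5 + 3 = 8
F(7) = F(6) + F(5) = 8 + 5 = 13
F(8) = F(7) + F(6) = 13 + 8 = 21
F(9) = F(8) + F(7) = 21 + 13 = 34
F(10) = F(9) + F(8) = 34 + 21 = 55
F(11) = F(10) + F(9) = 55 + 34 = 89
F(12) = F(11) + F(10) = 89 + 55 = 144
F(13) = F(12) + F(11) = 144 + 89 = 233
F(14) = F(13) + F(12) = 233 + 144 = 377
F(15) = F(14) + F(13) = 377 + 233 = 610
F(16) = F(15) + F(14) = 610 + 377 = 987
F(17) = F(16) + F(15) = 987 + 610 = 1597
F(18) = F(17) + F(16) = 1597 + 987 = 2584
F(19) = F(18) + F(17) = 2584 + 1597 = 4181
F(20) = F(19) + F(18) = 4181 + 2584 = 6765
F(21) = F(20) + F(19) = 6765 + 4181 = 10946
F(22) = F(21) + F(20) = 10946 + 6765 = 17711
F(23) = F(22) + F(21) = 17711 + 10946 = 28657
F(24) = F(23) + F(22) = 28657 + 17711 = 46368
F(25) = F(24) + F(23) = 46368 + 28657 = 75025

75025


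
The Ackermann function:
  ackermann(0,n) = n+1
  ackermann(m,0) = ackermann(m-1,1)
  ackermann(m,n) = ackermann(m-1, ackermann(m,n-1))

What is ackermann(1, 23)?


ackermann(1, 23) = ackermann(0, ackermann(1, 22))
  ackermann(1, 22) = ackermann(0, ackermann(1, 21))
    ackermann(1, 21) = ackermann(0, ackermann(1, 20))
      ackermann(1, 20) = ackermann(0, ackermann(1, 19))
        ackermann(1, 19) = ackermann(0, ackermann(1, 18))
          ackermann(1, 18) = ackermann(0, ackermann(1, 17))
          ackermann(1, 17) = ackermann(0, ackermann(1, 16))
          ackermann(1, 16) = ackermann(0, ackermann(1, 15))
          ackermann(1, 15) = ackermann(0, ackermann(1, 14))
          ackermann(1, 14) = ackermann(0, ackermann(1, 13))
          ackermann(1, 13) = ackermann(0, ackermann(1, 12))
          ackermann(1, 12) = ackermann(0, ackermann(1, 11))
          ackermann(1, 11) = ackermann(0, ackermann(1, 10))
          ackermann(1, 10) = ackermann(0, ackermann(1, 9))
          ackermann(1, 9) = ackermann(0, ackermann(1, 8))
          ackermann(1, 8) = ackermann(0, ackermann(1, 7))
          ackermann(1, 7) = ackermann(0, ackermann(1, 6))
          ackermann(1, 6) = ackermann(0, ackermann(1, 5))
          ackermann(1, 5) = ackermann(0, ackermann(1, 4))
          ackermann(1, 4) = ackermann(0, ackermann(1, 3))
          ackermann(1, 3) = ackermann(0, ackermann(1, 2))
          ackermann(1, 2) = ackermann(0, ackermann(1, 1))
          ackermann(1, 1) = ackermann(0, ackermann(1, 0))
          ackermann(1, 0) = ackermann(0, 1)
          ackermann(0, 1) = 2
... (trace truncated)
Result: ackermann(1, 23) = 25

25


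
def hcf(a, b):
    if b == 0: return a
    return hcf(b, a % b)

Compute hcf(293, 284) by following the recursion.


hcf(293, 284) = hcf(284, 9)
hcf(284, 9) = hcf(9, 5)
hcf(9, 5) = hcf(5, 4)
hcf(5, 4) = hcf(4, 1)
hcf(4, 1) = hcf(1, 0)
hcf(1, 0) = 1  (base case)

1


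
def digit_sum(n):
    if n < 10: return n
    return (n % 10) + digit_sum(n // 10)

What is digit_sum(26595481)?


digit_sum(26595481) = 1 + digit_sum(2659548)
digit_sum(2659548) = 8 + digit_sum(265954)
digit_sum(265954) = 4 + digit_sum(26595)
digit_sum(26595) = 5 + digit_sum(2659)
digit_sum(2659) = 9 + digit_sum(265)
digit_sum(265) = 5 + digit_sum(26)
digit_sum(26) = 6 + digit_sum(2)
digit_sum(2) = 2  (base case)
Total: 1 + 8 + 4 + 5 + 9 + 5 + 6 + 2 = 40

40


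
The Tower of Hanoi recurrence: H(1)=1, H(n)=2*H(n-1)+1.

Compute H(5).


H(5) = 2 * H(4) + 1
H(4) = 2 * H(3) + 1
H(3) = 2 * H(2) + 1
H(2) = 2 * H(1) + 1
H(1) = 1  (base case)
H(2) = 2 * 1 + 1 = 3
H(3) = 2 * 3 + 1 = 7
H(4) = 2 * 7 + 1 = 15
H(5) = 2 * 15 + 1 = 31

31


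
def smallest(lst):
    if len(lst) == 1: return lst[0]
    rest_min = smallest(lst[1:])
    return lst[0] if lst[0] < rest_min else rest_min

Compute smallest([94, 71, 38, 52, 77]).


smallest([94, 71, 38, 52, 77]): compare 94 with smallest([71, 38, 52, 77])
smallest([71, 38, 52, 77]): compare 71 with smallest([38, 52, 77])
smallest([38, 52, 77]): compare 38 with smallest([52, 77])
smallest([52, 77]): compare 52 with smallest([77])
smallest([77]) = 77  (base case)
Compare 52 with 77 -> 52
Compare 38 with 52 -> 38
Compare 71 with 38 -> 38
Compare 94 with 38 -> 38

38


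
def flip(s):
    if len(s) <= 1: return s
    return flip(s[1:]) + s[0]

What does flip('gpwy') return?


flip('gpwy') = flip('pwy') + 'g'
flip('pwy') = flip('wy') + 'p'
flip('wy') = flip('y') + 'w'
flip('y') = 'y'  (base case)
Concatenating: 'y' + 'w' + 'p' + 'g' = 'ywpg'

ywpg


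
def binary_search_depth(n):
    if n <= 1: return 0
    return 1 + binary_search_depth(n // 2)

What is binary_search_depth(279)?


279 / 2 = 139
139 / 2 = 69
69 / 2 = 34
34 / 2 = 17
17 / 2 = 8
8 / 2 = 4
4 / 2 = 2
2 / 2 = 1
Reached 1 after 8 halvings

8


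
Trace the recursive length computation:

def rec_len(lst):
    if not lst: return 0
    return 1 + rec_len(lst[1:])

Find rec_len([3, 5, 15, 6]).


rec_len([3, 5, 15, 6]) = 1 + rec_len([5, 15, 6])
rec_len([5, 15, 6]) = 1 + rec_len([15, 6])
rec_len([15, 6]) = 1 + rec_len([6])
rec_len([6]) = 1 + rec_len([])
rec_len([]) = 0  (base case)
Unwinding: 1 + 1 + 1 + 1 + 0 = 4

4


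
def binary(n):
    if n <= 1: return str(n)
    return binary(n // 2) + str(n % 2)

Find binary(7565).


binary(7565) = binary(3782) + '1'
binary(3782) = binary(1891) + '0'
binary(1891) = binary(945) + '1'
binary(945) = binary(472) + '1'
binary(472) = binary(236) + '0'
binary(236) = binary(118) + '0'
binary(118) = binary(59) + '0'
binary(59) = binary(29) + '1'
binary(29) = binary(14) + '1'
binary(14) = binary(7) + '0'
binary(7) = binary(3) + '1'
binary(3) = binary(1) + '1'
binary(1) = '1'  (base case)
Concatenating: '1' + '1' + '1' + '0' + '1' + '1' + '0' + '0' + '0' + '1' + '1' + '0' + '1' = '1110110001101'

1110110001101


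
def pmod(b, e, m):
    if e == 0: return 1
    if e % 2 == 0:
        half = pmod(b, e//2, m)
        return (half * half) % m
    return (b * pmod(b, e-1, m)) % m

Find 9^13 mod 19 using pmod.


pmod(9, 13, 19): e is odd, compute pmod(9, 12, 19)
  pmod(9, 12, 19): e is even, compute pmod(9, 6, 19)
    pmod(9, 6, 19): e is even, compute pmod(9, 3, 19)
      pmod(9, 3, 19): e is odd, compute pmod(9, 2, 19)
        pmod(9, 2, 19): e is even, compute pmod(9, 1, 19)
          pmod(9, 1, 19): e is odd, compute pmod(9, 0, 19)
          pmod(9, 0, 19) = 1
          (9 * 1) % 19 = 9
        half=9, (9*9) % 19 = 5
      (9 * 5) % 19 = 7
    half=7, (7*7) % 19 = 11
  half=11, (11*11) % 19 = 7
(9 * 7) % 19 = 6

6


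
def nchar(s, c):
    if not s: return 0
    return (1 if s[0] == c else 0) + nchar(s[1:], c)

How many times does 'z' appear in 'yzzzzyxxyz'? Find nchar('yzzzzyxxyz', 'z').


s[0]='y' != 'z' -> 0
s[0]='z' == 'z' -> 1
s[0]='z' == 'z' -> 1
s[0]='z' == 'z' -> 1
s[0]='z' == 'z' -> 1
s[0]='y' != 'z' -> 0
s[0]='x' != 'z' -> 0
s[0]='x' != 'z' -> 0
s[0]='y' != 'z' -> 0
s[0]='z' == 'z' -> 1
Sum: 0 + 1 + 1 + 1 + 1 + 0 + 0 + 0 + 0 + 1 = 5

5


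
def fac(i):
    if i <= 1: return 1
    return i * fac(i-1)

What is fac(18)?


fac(18)
= 18 * fac(17)
= 18 * 17 * fac(16)
= 18 * 17 * 16 * fac(15)
= 18 * 17 * 16 * 15 * fac(14)
= 18 * 17 * 16 * 15 * 14 * fac(13)
= 18 * 17 * 16 * 15 * 14 * 13 * fac(12)
= 18 * 17 * 16 * 15 * 14 * 13 * 12 * fac(11)
= 18 * 17 * 16 * 15 * 14 * 13 * 12 * 11 * fac(10)
= 18 * 17 * 16 * 15 * 14 * 13 * 12 * 11 * 10 * fac(9)
= 18 * 17 * 16 * 15 * 14 * 13 * 12 * 11 * 10 * 9 * fac(8)
= 18 * 17 * 16 * 15 * 14 * 13 * 12 * 11 * 10 * 9 * 8 * fac(7)
= 18 * 17 * 16 * 15 * 14 * 13 * 12 * 11 * 10 * 9 * 8 * 7 * fac(6)
= 18 * 17 * 16 * 15 * 14 * 13 * 12 * 11 * 10 * 9 * 8 * 7 * 6 * fac(5)
= 18 * 17 * 16 * 15 * 14 * 13 * 12 * 11 * 10 * 9 * 8 * 7 * 6 * 5 * fac(4)
= 18 * 17 * 16 * 15 * 14 * 13 * 12 * 11 * 10 * 9 * 8 * 7 * 6 * 5 * 4 * fac(3)
= 18 * 17 * 16 * 15 * 14 * 13 * 12 * 11 * 10 * 9 * 8 * 7 * 6 * 5 * 4 * 3 * fac(2)
= 18 * 17 * 16 * 15 * 14 * 13 * 12 * 11 * 10 * 9 * 8 * 7 * 6 * 5 * 4 * 3 * 2 * fac(1)
= 18 * 17 * 16 * 15 * 14 * 13 * 12 * 11 * 10 * 9 * 8 * 7 * 6 * 5 * 4 * 3 * 2 * 1
= 6402373705728000

6402373705728000


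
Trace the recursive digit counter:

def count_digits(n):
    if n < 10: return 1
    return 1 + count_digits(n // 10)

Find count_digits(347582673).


count_digits(347582673) = 1 + count_digits(34758267)
count_digits(34758267) = 1 + count_digits(3475826)
count_digits(3475826) = 1 + count_digits(347582)
count_digits(347582) = 1 + count_digits(34758)
count_digits(34758) = 1 + count_digits(3475)
count_digits(3475) = 1 + count_digits(347)
count_digits(347) = 1 + count_digits(34)
count_digits(34) = 1 + count_digits(3)
count_digits(3) = 1  (base case: 3 < 10)
Unwinding: 1 + 1 + 1 + 1 + 1 + 1 + 1 + 1 + 1 = 9

9


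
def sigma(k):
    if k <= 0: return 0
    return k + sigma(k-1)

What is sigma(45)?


sigma(45)
= 45 + 44 + 43 + 42 + 41 + 40 + 39 + 38 + 37 + 36 + 35 + 34 + 33 + 32 + 31 + 30 + 29 + 28 + 27 + 26 + 25 + 24 + 23 + 22 + 21 + 20 + 19 + 18 + 17 + 16 + 15 + 14 + 13 + 12 + 11 + 10 + 9 + 8 + 7 + 6 + 5 + 4 + 3 + 2 + 1 + sigma(0)
= 45 + 44 + 43 + 42 + 41 + 40 + 39 + 38 + 37 + 36 + 35 + 34 + 33 + 32 + 31 + 30 + 29 + 28 + 27 + 26 + 25 + 24 + 23 + 22 + 21 + 20 + 19 + 18 + 17 + 16 + 15 + 14 + 13 + 12 + 11 + 10 + 9 + 8 + 7 + 6 + 5 + 4 + 3 + 2 + 1 + 0
= 1035

1035


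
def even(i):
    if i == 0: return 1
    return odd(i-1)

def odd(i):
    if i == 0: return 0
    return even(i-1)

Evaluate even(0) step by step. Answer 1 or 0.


even(0) = 1  (base case)
Result: 1

1


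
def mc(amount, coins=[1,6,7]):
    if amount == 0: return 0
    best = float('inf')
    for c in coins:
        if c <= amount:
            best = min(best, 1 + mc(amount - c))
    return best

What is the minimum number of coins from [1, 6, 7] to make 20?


Building up with DP:
mc(0) = 0
mc(1) = min(1+mc(0)=1+0=1) = 1
mc(2) = min(1+mc(1)=1+1=2) = 2
mc(3) = min(1+mc(2)=1+2=3) = 3
mc(4) = min(1+mc(3)=1+3=4) = 4
mc(5) = min(1+mc(4)=1+4=5) = 5
mc(6) = min(1+mc(5)=1+5=6, 1+mc(0)=1+0=1) = 1
mc(7) = min(1+mc(6)=1+1=2, 1+mc(1)=1+1=2, 1+mc(0)=1+0=1) = 1
mc(8) = min(1+mc(7)=1+1=2, 1+mc(2)=1+2=3, 1+mc(1)=1+1=2) = 2
mc(9) = min(1+mc(8)=1+2=3, 1+mc(3)=1+3=4, 1+mc(2)=1+2=3) = 3
mc(10) = min(1+mc(9)=1+3=4, 1+mc(4)=1+4=5, 1+mc(3)=1+3=4) = 4
mc(11) = min(1+mc(10)=1+4=5, 1+mc(5)=1+5=6, 1+mc(4)=1+4=5) = 5
mc(12) = min(1+mc(11)=1+5=6, 1+mc(6)=1+1=2, 1+mc(5)=1+5=6) = 2
mc(13) = min(1+mc(12)=1+2=3, 1+mc(7)=1+1=2, 1+mc(6)=1+1=2) = 2
mc(14) = min(1+mc(13)=1+2=3, 1+mc(8)=1+2=3, 1+mc(7)=1+1=2) = 2
mc(15) = min(1+mc(14)=1+2=3, 1+mc(9)=1+3=4, 1+mc(8)=1+2=3) = 3
mc(16) = min(1+mc(15)=1+3=4, 1+mc(10)=1+4=5, 1+mc(9)=1+3=4) = 4
mc(17) = min(1+mc(16)=1+4=5, 1+mc(11)=1+5=6, 1+mc(10)=1+4=5) = 5
mc(18) = min(1+mc(17)=1+5=6, 1+mc(12)=1+2=3, 1+mc(11)=1+5=6) = 3
mc(19) = min(1+mc(18)=1+3=4, 1+mc(13)=1+2=3, 1+mc(12)=1+2=3) = 3
mc(20) = min(1+mc(19)=1+3=4, 1+mc(14)=1+2=3, 1+mc(13)=1+2=3) = 3

3


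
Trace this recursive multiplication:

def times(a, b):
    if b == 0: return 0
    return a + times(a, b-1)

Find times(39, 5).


times(39, 5) = 39 + times(39, 4)
times(39, 4) = 39 + times(39, 3)
times(39, 3) = 39 + times(39, 2)
times(39, 2) = 39 + times(39, 1)
times(39, 1) = 39 + times(39, 0)
times(39, 0) = 0  (base case)
Total: 39 + 39 + 39 + 39 + 39 + 0 = 195

195


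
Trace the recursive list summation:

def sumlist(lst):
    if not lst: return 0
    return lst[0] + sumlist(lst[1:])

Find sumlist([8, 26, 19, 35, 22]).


sumlist([8, 26, 19, 35, 22]) = 8 + sumlist([26, 19, 35, 22])
sumlist([26, 19, 35, 22]) = 26 + sumlist([19, 35, 22])
sumlist([19, 35, 22]) = 19 + sumlist([35, 22])
sumlist([35, 22]) = 35 + sumlist([22])
sumlist([22]) = 22 + sumlist([])
sumlist([]) = 0  (base case)
Total: 8 + 26 + 19 + 35 + 22 + 0 = 110

110


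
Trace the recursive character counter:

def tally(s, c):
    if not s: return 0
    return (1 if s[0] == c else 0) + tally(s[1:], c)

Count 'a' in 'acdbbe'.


s[0]='a' == 'a' -> 1
s[0]='c' != 'a' -> 0
s[0]='d' != 'a' -> 0
s[0]='b' != 'a' -> 0
s[0]='b' != 'a' -> 0
s[0]='e' != 'a' -> 0
Sum: 1 + 0 + 0 + 0 + 0 + 0 = 1

1


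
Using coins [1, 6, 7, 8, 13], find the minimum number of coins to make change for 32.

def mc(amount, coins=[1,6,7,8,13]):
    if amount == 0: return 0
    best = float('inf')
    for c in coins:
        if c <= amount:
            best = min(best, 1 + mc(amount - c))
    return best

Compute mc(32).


Building up with DP:
mc(0) = 0
mc(1) = min(1+mc(0)=1+0=1) = 1
mc(2) = min(1+mc(1)=1+1=2) = 2
mc(3) = min(1+mc(2)=1+2=3) = 3
mc(4) = min(1+mc(3)=1+3=4) = 4
mc(5) = min(1+mc(4)=1+4=5) = 5
mc(6) = min(1+mc(5)=1+5=6, 1+mc(0)=1+0=1) = 1
mc(7) = min(1+mc(6)=1+1=2, 1+mc(1)=1+1=2, 1+mc(0)=1+0=1) = 1
mc(8) = min(1+mc(7)=1+1=2, 1+mc(2)=1+2=3, 1+mc(1)=1+1=2, 1+mc(0)=1+0=1) = 1
mc(9) = min(1+mc(8)=1+1=2, 1+mc(3)=1+3=4, 1+mc(2)=1+2=3, 1+mc(1)=1+1=2) = 2
mc(10) = min(1+mc(9)=1+2=3, 1+mc(4)=1+4=5, 1+mc(3)=1+3=4, 1+mc(2)=1+2=3) = 3
mc(11) = min(1+mc(10)=1+3=4, 1+mc(5)=1+5=6, 1+mc(4)=1+4=5, 1+mc(3)=1+3=4) = 4
mc(12) = min(1+mc(11)=1+4=5, 1+mc(6)=1+1=2, 1+mc(5)=1+5=6, 1+mc(4)=1+4=5) = 2
mc(13) = min(1+mc(12)=1+2=3, 1+mc(7)=1+1=2, 1+mc(6)=1+1=2, 1+mc(5)=1+5=6, 1+mc(0)=1+0=1) = 1
mc(14) = min(1+mc(13)=1+1=2, 1+mc(8)=1+1=2, 1+mc(7)=1+1=2, 1+mc(6)=1+1=2, 1+mc(1)=1+1=2) = 2
mc(15) = min(1+mc(14)=1+2=3, 1+mc(9)=1+2=3, 1+mc(8)=1+1=2, 1+mc(7)=1+1=2, 1+mc(2)=1+2=3) = 2
mc(16) = min(1+mc(15)=1+2=3, 1+mc(10)=1+3=4, 1+mc(9)=1+2=3, 1+mc(8)=1+1=2, 1+mc(3)=1+3=4) = 2
mc(17) = min(1+mc(16)=1+2=3, 1+mc(11)=1+4=5, 1+mc(10)=1+3=4, 1+mc(9)=1+2=3, 1+mc(4)=1+4=5) = 3
mc(18) = min(1+mc(17)=1+3=4, 1+mc(12)=1+2=3, 1+mc(11)=1+4=5, 1+mc(10)=1+3=4, 1+mc(5)=1+5=6) = 3
mc(19) = min(1+mc(18)=1+3=4, 1+mc(13)=1+1=2, 1+mc(12)=1+2=3, 1+mc(11)=1+4=5, 1+mc(6)=1+1=2) = 2
mc(20) = min(1+mc(19)=1+2=3, 1+mc(14)=1+2=3, 1+mc(13)=1+1=2, 1+mc(12)=1+2=3, 1+mc(7)=1+1=2) = 2
mc(21) = min(1+mc(20)=1+2=3, 1+mc(15)=1+2=3, 1+mc(14)=1+2=3, 1+mc(13)=1+1=2, 1+mc(8)=1+1=2) = 2
mc(22) = min(1+mc(21)=1+2=3, 1+mc(16)=1+2=3, 1+mc(15)=1+2=3, 1+mc(14)=1+2=3, 1+mc(9)=1+2=3) = 3
mc(23) = min(1+mc(22)=1+3=4, 1+mc(17)=1+3=4, 1+mc(16)=1+2=3, 1+mc(15)=1+2=3, 1+mc(10)=1+3=4) = 3
mc(24) = min(1+mc(23)=1+3=4, 1+mc(18)=1+3=4, 1+mc(17)=1+3=4, 1+mc(16)=1+2=3, 1+mc(11)=1+4=5) = 3
mc(25) = min(1+mc(24)=1+3=4, 1+mc(19)=1+2=3, 1+mc(18)=1+3=4, 1+mc(17)=1+3=4, 1+mc(12)=1+2=3) = 3
mc(26) = min(1+mc(25)=1+3=4, 1+mc(20)=1+2=3, 1+mc(19)=1+2=3, 1+mc(18)=1+3=4, 1+mc(13)=1+1=2) = 2
mc(27) = min(1+mc(26)=1+2=3, 1+mc(21)=1+2=3, 1+mc(20)=1+2=3, 1+mc(19)=1+2=3, 1+mc(14)=1+2=3) = 3
mc(28) = min(1+mc(27)=1+3=4, 1+mc(22)=1+3=4, 1+mc(21)=1+2=3, 1+mc(20)=1+2=3, 1+mc(15)=1+2=3) = 3
mc(29) = min(1+mc(28)=1+3=4, 1+mc(23)=1+3=4, 1+mc(22)=1+3=4, 1+mc(21)=1+2=3, 1+mc(16)=1+2=3) = 3
mc(30) = min(1+mc(29)=1+3=4, 1+mc(24)=1+3=4, 1+mc(23)=1+3=4, 1+mc(22)=1+3=4, 1+mc(17)=1+3=4) = 4
mc(31) = min(1+mc(30)=1+4=5, 1+mc(25)=1+3=4, 1+mc(24)=1+3=4, 1+mc(23)=1+3=4, 1+mc(18)=1+3=4) = 4
mc(32) = min(1+mc(31)=1+4=5, 1+mc(26)=1+2=3, 1+mc(25)=1+3=4, 1+mc(24)=1+3=4, 1+mc(19)=1+2=3) = 3

3


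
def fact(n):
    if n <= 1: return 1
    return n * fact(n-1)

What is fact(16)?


fact(16)
= 16 * fact(15)
= 16 * 15 * fact(14)
= 16 * 15 * 14 * fact(13)
= 16 * 15 * 14 * 13 * fact(12)
= 16 * 15 * 14 * 13 * 12 * fact(11)
= 16 * 15 * 14 * 13 * 12 * 11 * fact(10)
= 16 * 15 * 14 * 13 * 12 * 11 * 10 * fact(9)
= 16 * 15 * 14 * 13 * 12 * 11 * 10 * 9 * fact(8)
= 16 * 15 * 14 * 13 * 12 * 11 * 10 * 9 * 8 * fact(7)
= 16 * 15 * 14 * 13 * 12 * 11 * 10 * 9 * 8 * 7 * fact(6)
= 16 * 15 * 14 * 13 * 12 * 11 * 10 * 9 * 8 * 7 * 6 * fact(5)
= 16 * 15 * 14 * 13 * 12 * 11 * 10 * 9 * 8 * 7 * 6 * 5 * fact(4)
= 16 * 15 * 14 * 13 * 12 * 11 * 10 * 9 * 8 * 7 * 6 * 5 * 4 * fact(3)
= 16 * 15 * 14 * 13 * 12 * 11 * 10 * 9 * 8 * 7 * 6 * 5 * 4 * 3 * fact(2)
= 16 * 15 * 14 * 13 * 12 * 11 * 10 * 9 * 8 * 7 * 6 * 5 * 4 * 3 * 2 * fact(1)
= 16 * 15 * 14 * 13 * 12 * 11 * 10 * 9 * 8 * 7 * 6 * 5 * 4 * 3 * 2 * 1
= 20922789888000

20922789888000


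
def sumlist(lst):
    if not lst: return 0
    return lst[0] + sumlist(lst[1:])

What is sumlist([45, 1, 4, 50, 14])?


sumlist([45, 1, 4, 50, 14]) = 45 + sumlist([1, 4, 50, 14])
sumlist([1, 4, 50, 14]) = 1 + sumlist([4, 50, 14])
sumlist([4, 50, 14]) = 4 + sumlist([50, 14])
sumlist([50, 14]) = 50 + sumlist([14])
sumlist([14]) = 14 + sumlist([])
sumlist([]) = 0  (base case)
Total: 45 + 1 + 4 + 50 + 14 + 0 = 114

114


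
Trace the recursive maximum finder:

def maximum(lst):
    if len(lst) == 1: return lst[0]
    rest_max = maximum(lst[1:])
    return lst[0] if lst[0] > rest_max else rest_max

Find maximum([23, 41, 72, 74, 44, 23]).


maximum([23, 41, 72, 74, 44, 23]): compare 23 with maximum([41, 72, 74, 44, 23])
maximum([41, 72, 74, 44, 23]): compare 41 with maximum([72, 74, 44, 23])
maximum([72, 74, 44, 23]): compare 72 with maximum([74, 44, 23])
maximum([74, 44, 23]): compare 74 with maximum([44, 23])
maximum([44, 23]): compare 44 with maximum([23])
maximum([23]) = 23  (base case)
Compare 44 with 23 -> 44
Compare 74 with 44 -> 74
Compare 72 with 74 -> 74
Compare 41 with 74 -> 74
Compare 23 with 74 -> 74

74


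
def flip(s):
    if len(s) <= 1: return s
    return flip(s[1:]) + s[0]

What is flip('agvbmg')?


flip('agvbmg') = flip('gvbmg') + 'a'
flip('gvbmg') = flip('vbmg') + 'g'
flip('vbmg') = flip('bmg') + 'v'
flip('bmg') = flip('mg') + 'b'
flip('mg') = flip('g') + 'm'
flip('g') = 'g'  (base case)
Concatenating: 'g' + 'm' + 'b' + 'v' + 'g' + 'a' = 'gmbvga'

gmbvga


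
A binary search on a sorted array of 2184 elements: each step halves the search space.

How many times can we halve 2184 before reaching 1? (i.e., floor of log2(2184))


2184 / 2 = 1092
1092 / 2 = 546
546 / 2 = 273
273 / 2 = 136
136 / 2 = 68
68 / 2 = 34
34 / 2 = 17
17 / 2 = 8
8 / 2 = 4
4 / 2 = 2
2 / 2 = 1
Reached 1 after 11 halvings

11


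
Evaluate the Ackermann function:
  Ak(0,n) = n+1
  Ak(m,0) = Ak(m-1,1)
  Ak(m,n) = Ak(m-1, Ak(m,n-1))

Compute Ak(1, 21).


Ak(1, 21) = Ak(0, Ak(1, 20))
  Ak(1, 20) = Ak(0, Ak(1, 19))
    Ak(1, 19) = Ak(0, Ak(1, 18))
      Ak(1, 18) = Ak(0, Ak(1, 17))
        Ak(1, 17) = Ak(0, Ak(1, 16))
          Ak(1, 16) = Ak(0, Ak(1, 15))
          Ak(1, 15) = Ak(0, Ak(1, 14))
          Ak(1, 14) = Ak(0, Ak(1, 13))
          Ak(1, 13) = Ak(0, Ak(1, 12))
          Ak(1, 12) = Ak(0, Ak(1, 11))
          Ak(1, 11) = Ak(0, Ak(1, 10))
          Ak(1, 10) = Ak(0, Ak(1, 9))
          Ak(1, 9) = Ak(0, Ak(1, 8))
          Ak(1, 8) = Ak(0, Ak(1, 7))
          Ak(1, 7) = Ak(0, Ak(1, 6))
          Ak(1, 6) = Ak(0, Ak(1, 5))
          Ak(1, 5) = Ak(0, Ak(1, 4))
          Ak(1, 4) = Ak(0, Ak(1, 3))
          Ak(1, 3) = Ak(0, Ak(1, 2))
          Ak(1, 2) = Ak(0, Ak(1, 1))
          Ak(1, 1) = Ak(0, Ak(1, 0))
          Ak(1, 0) = Ak(0, 1)
          Ak(0, 1) = 2
            = Ak(0, 2)
          Ak(0, 2) = 3
... (trace truncated)
Result: Ak(1, 21) = 23

23


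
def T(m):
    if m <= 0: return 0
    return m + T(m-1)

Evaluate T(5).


T(5)
= 5 + 4 + 3 + 2 + 1 + T(0)
= 5 + 4 + 3 + 2 + 1 + 0
= 15

15


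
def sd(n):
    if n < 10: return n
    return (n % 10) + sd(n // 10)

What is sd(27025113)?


sd(27025113) = 3 + sd(2702511)
sd(2702511) = 1 + sd(270251)
sd(270251) = 1 + sd(27025)
sd(27025) = 5 + sd(2702)
sd(2702) = 2 + sd(270)
sd(270) = 0 + sd(27)
sd(27) = 7 + sd(2)
sd(2) = 2  (base case)
Total: 3 + 1 + 1 + 5 + 2 + 0 + 7 + 2 = 21

21


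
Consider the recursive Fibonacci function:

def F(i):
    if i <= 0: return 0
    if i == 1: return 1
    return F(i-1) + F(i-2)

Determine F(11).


Computing F(11) bottom-up:
F(0) = 0
F(1) = 1
F(2) = F(1) + F(0) = 1 + 0 = 1
F(3) = F(2) + F(1) = 1 + 1 = 2
F(4) = F(3) + F(2) = 2 + 1 = 3
F(5) = F(4) + F(3) = 3 + 2 = 5
F(6) = F(5) + F(4) = 5 + 3 = 8
F(7) = F(6) + F(5) = 8 + 5 = 13
F(8) = F(7) + F(6) = 13 + 8 = 21
F(9) = F(8) + F(7) = 21 + 13 = 34
F(10) = F(9) + F(8) = 34 + 21 = 55
F(11) = F(10) + F(9) = 55 + 34 = 89

89


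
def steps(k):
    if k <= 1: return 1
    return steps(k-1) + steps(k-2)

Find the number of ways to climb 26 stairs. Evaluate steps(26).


Building up from base cases:
steps(0) = 1
steps(1) = 1
steps(2) = steps(1) + steps(0) = 1 + 1 = 2
steps(3) = steps(2) + steps(1) = 2 + 1 = 3
steps(4) = steps(3) + steps(2) = 3 + 2 = 5
steps(5) = steps(4) + steps(3) = 5 + 3 = 8
steps(6) = steps(5) + steps(4) = 8 + 5 = 13
steps(7) = steps(6) + steps(5) = 13 + 8 = 21
steps(8) = steps(7) + steps(6) = 21 + 13 = 34
steps(9) = steps(8) + steps(7) = 34 + 21 = 55
steps(10) = steps(9) + steps(8) = 55 + 34 = 89
steps(11) = steps(10) + steps(9) = 89 + 55 = 144
steps(12) = steps(11) + steps(10) = 144 + 89 = 233
steps(13) = steps(12) + steps(11) = 233 + 144 = 377
steps(14) = steps(13) + steps(12) = 377 + 233 = 610
steps(15) = steps(14) + steps(13) = 610 + 377 = 987
steps(16) = steps(15) + steps(14) = 987 + 610 = 1597
steps(17) = steps(16) + steps(15) = 1597 + 987 = 2584
steps(18) = steps(17) + steps(16) = 2584 + 1597 = 4181
steps(19) = steps(18) + steps(17) = 4181 + 2584 = 6765
steps(20) = steps(19) + steps(18) = 6765 + 4181 = 10946
steps(21) = steps(20) + steps(19) = 10946 + 6765 = 17711
steps(22) = steps(21) + steps(20) = 17711 + 10946 = 28657
steps(23) = steps(22) + steps(21) = 28657 + 17711 = 46368
steps(24) = steps(23) + steps(22) = 46368 + 28657 = 75025
steps(25) = steps(24) + steps(23) = 75025 + 46368 = 121393
steps(26) = steps(25) + steps(24) = 121393 + 75025 = 196418

196418


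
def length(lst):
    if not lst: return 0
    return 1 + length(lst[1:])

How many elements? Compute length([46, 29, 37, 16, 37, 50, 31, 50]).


length([46, 29, 37, 16, 37, 50, 31, 50]) = 1 + length([29, 37, 16, 37, 50, 31, 50])
length([29, 37, 16, 37, 50, 31, 50]) = 1 + length([37, 16, 37, 50, 31, 50])
length([37, 16, 37, 50, 31, 50]) = 1 + length([16, 37, 50, 31, 50])
length([16, 37, 50, 31, 50]) = 1 + length([37, 50, 31, 50])
length([37, 50, 31, 50]) = 1 + length([50, 31, 50])
length([50, 31, 50]) = 1 + length([31, 50])
length([31, 50]) = 1 + length([50])
length([50]) = 1 + length([])
length([]) = 0  (base case)
Unwinding: 1 + 1 + 1 + 1 + 1 + 1 + 1 + 1 + 0 = 8

8


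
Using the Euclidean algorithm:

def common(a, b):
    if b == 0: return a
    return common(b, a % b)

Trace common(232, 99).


common(232, 99) = common(99, 34)
common(99, 34) = common(34, 31)
common(34, 31) = common(31, 3)
common(31, 3) = common(3, 1)
common(3, 1) = common(1, 0)
common(1, 0) = 1  (base case)

1


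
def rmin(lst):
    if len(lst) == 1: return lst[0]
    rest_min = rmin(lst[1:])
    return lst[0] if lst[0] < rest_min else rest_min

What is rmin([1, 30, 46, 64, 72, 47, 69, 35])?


rmin([1, 30, 46, 64, 72, 47, 69, 35]): compare 1 with rmin([30, 46, 64, 72, 47, 69, 35])
rmin([30, 46, 64, 72, 47, 69, 35]): compare 30 with rmin([46, 64, 72, 47, 69, 35])
rmin([46, 64, 72, 47, 69, 35]): compare 46 with rmin([64, 72, 47, 69, 35])
rmin([64, 72, 47, 69, 35]): compare 64 with rmin([72, 47, 69, 35])
rmin([72, 47, 69, 35]): compare 72 with rmin([47, 69, 35])
rmin([47, 69, 35]): compare 47 with rmin([69, 35])
rmin([69, 35]): compare 69 with rmin([35])
rmin([35]) = 35  (base case)
Compare 69 with 35 -> 35
Compare 47 with 35 -> 35
Compare 72 with 35 -> 35
Compare 64 with 35 -> 35
Compare 46 with 35 -> 35
Compare 30 with 35 -> 30
Compare 1 with 30 -> 1

1


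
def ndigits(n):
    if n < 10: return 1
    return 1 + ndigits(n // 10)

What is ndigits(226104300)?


ndigits(226104300) = 1 + ndigits(22610430)
ndigits(22610430) = 1 + ndigits(2261043)
ndigits(2261043) = 1 + ndigits(226104)
ndigits(226104) = 1 + ndigits(22610)
ndigits(22610) = 1 + ndigits(2261)
ndigits(2261) = 1 + ndigits(226)
ndigits(226) = 1 + ndigits(22)
ndigits(22) = 1 + ndigits(2)
ndigits(2) = 1  (base case: 2 < 10)
Unwinding: 1 + 1 + 1 + 1 + 1 + 1 + 1 + 1 + 1 = 9

9


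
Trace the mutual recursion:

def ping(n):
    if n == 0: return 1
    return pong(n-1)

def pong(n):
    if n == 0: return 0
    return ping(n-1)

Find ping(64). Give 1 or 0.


ping(64) = pong(63)
pong(63) = ping(62)
ping(62) = pong(61)
pong(61) = ping(60)
ping(60) = pong(59)
pong(59) = ping(58)
ping(58) = pong(57)
pong(57) = ping(56)
ping(56) = pong(55)
pong(55) = ping(54)
ping(54) = pong(53)
pong(53) = ping(52)
ping(52) = pong(51)
pong(51) = ping(50)
ping(50) = pong(49)
pong(49) = ping(48)
ping(48) = pong(47)
pong(47) = ping(46)
ping(46) = pong(45)
pong(45) = ping(44)
ping(44) = pong(43)
pong(43) = ping(42)
ping(42) = pong(41)
pong(41) = ping(40)
ping(40) = pong(39)
pong(39) = ping(38)
ping(38) = pong(37)
pong(37) = ping(36)
ping(36) = pong(35)
pong(35) = ping(34)
ping(34) = pong(33)
pong(33) = ping(32)
ping(32) = pong(31)
pong(31) = ping(30)
ping(30) = pong(29)
pong(29) = ping(28)
ping(28) = pong(27)
pong(27) = ping(26)
ping(26) = pong(25)
pong(25) = ping(24)
ping(24) = pong(23)
pong(23) = ping(22)
ping(22) = pong(21)
pong(21) = ping(20)
ping(20) = pong(19)
pong(19) = ping(18)
ping(18) = pong(17)
pong(17) = ping(16)
ping(16) = pong(15)
pong(15) = ping(14)
ping(14) = pong(13)
pong(13) = ping(12)
ping(12) = pong(11)
pong(11) = ping(10)
ping(10) = pong(9)
pong(9) = ping(8)
ping(8) = pong(7)
pong(7) = ping(6)
ping(6) = pong(5)
pong(5) = ping(4)
ping(4) = pong(3)
pong(3) = ping(2)
ping(2) = pong(1)
pong(1) = ping(0)
ping(0) = 1  (base case)
Result: 1

1


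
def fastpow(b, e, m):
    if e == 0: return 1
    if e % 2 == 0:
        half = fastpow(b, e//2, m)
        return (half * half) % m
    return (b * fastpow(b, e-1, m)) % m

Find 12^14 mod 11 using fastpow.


fastpow(12, 14, 11): e is even, compute fastpow(12, 7, 11)
  fastpow(12, 7, 11): e is odd, compute fastpow(12, 6, 11)
    fastpow(12, 6, 11): e is even, compute fastpow(12, 3, 11)
      fastpow(12, 3, 11): e is odd, compute fastpow(12, 2, 11)
        fastpow(12, 2, 11): e is even, compute fastpow(12, 1, 11)
          fastpow(12, 1, 11): e is odd, compute fastpow(12, 0, 11)
          fastpow(12, 0, 11) = 1
          (12 * 1) % 11 = 1
        half=1, (1*1) % 11 = 1
      (12 * 1) % 11 = 1
    half=1, (1*1) % 11 = 1
  (12 * 1) % 11 = 1
half=1, (1*1) % 11 = 1

1


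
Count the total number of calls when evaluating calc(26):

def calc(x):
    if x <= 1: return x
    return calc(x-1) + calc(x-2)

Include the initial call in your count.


Let C(n) = total calls for calc(n)
C(0) = 1, C(1) = 1
C(2) = 1 + C(1) + C(0) = 1 + 1 + 1 = 3
C(3) = 1 + C(2) + C(1) = 1 + 3 + 1 = 5
C(4) = 1 + C(3) + C(2) = 1 + 5 + 3 = 9
C(5) = 1 + C(4) + C(3) = 1 + 9 + 5 = 15
C(6) = 1 + C(5) + C(4) = 1 + 15 + 9 = 25
C(7) = 1 + C(6) + C(5) = 1 + 25 + 15 = 41
C(8) = 1 + C(7) + C(6) = 1 + 41 + 25 = 67
C(9) = 1 + C(8) + C(7) = 1 + 67 + 41 = 109
C(10) = 1 + C(9) + C(8) = 1 + 109 + 67 = 177
C(11) = 1 + C(10) + C(9) = 1 + 177 + 109 = 287
C(12) = 1 + C(11) + C(10) = 1 + 287 + 177 = 465
C(13) = 1 + C(12) + C(11) = 1 + 465 + 287 = 753
C(14) = 1 + C(13) + C(12) = 1 + 753 + 465 = 1219
C(15) = 1 + C(14) + C(13) = 1 + 1219 + 753 = 1973
C(16) = 1 + C(15) + C(14) = 1 + 1973 + 1219 = 3193
C(17) = 1 + C(16) + C(15) = 1 + 3193 + 1973 = 5167
C(18) = 1 + C(17) + C(16) = 1 + 5167 + 3193 = 8361
C(19) = 1 + C(18) + C(17) = 1 + 8361 + 5167 = 13529
C(20) = 1 + C(19) + C(18) = 1 + 13529 + 8361 = 21891
C(21) = 1 + C(20) + C(19) = 1 + 21891 + 13529 = 35421
C(22) = 1 + C(21) + C(20) = 1 + 35421 + 21891 = 57313
C(23) = 1 + C(22) + C(21) = 1 + 57313 + 35421 = 92735
C(24) = 1 + C(23) + C(22) = 1 + 92735 + 57313 = 150049
C(25) = 1 + C(24) + C(23) = 1 + 150049 + 92735 = 242785
C(26) = 1 + C(25) + C(24) = 1 + 242785 + 150049 = 392835

392835


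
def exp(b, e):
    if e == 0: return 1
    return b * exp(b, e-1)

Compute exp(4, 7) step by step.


exp(4, 7)
= 4 * exp(4, 6)
= 4 * 4 * exp(4, 5)
= 4 * 4 * 4 * exp(4, 4)
= 4 * 4 * 4 * 4 * exp(4, 3)
= 4 * 4 * 4 * 4 * 4 * exp(4, 2)
= 4 * 4 * 4 * 4 * 4 * 4 * exp(4, 1)
= 4 * 4 * 4 * 4 * 4 * 4 * 4 * exp(4, 0)
= 4 * 4 * 4 * 4 * 4 * 4 * 4 * 1
= 16384

16384


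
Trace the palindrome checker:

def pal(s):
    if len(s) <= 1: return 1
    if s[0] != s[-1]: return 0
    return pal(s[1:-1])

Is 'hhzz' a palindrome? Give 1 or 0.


pal('hhzz'): s[0]='h' != s[-1]='z' -> return 0
Result: 0 (not a palindrome)

0


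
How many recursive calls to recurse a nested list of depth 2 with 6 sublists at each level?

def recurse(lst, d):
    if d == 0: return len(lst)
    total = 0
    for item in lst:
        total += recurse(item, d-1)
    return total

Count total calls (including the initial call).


At depth 0 (root): 1 call
At depth 1: each of 1 parents calls recurse on 6 children = 6 calls
At depth 2: each of 6 parents calls recurse on 6 children = 36 calls
Total: 1 + 6 + 36 = 43

43


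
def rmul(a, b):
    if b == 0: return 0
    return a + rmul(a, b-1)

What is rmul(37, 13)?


rmul(37, 13) = 37 + rmul(37, 12)
rmul(37, 12) = 37 + rmul(37, 11)
rmul(37, 11) = 37 + rmul(37, 10)
rmul(37, 10) = 37 + rmul(37, 9)
rmul(37, 9) = 37 + rmul(37, 8)
rmul(37, 8) = 37 + rmul(37, 7)
rmul(37, 7) = 37 + rmul(37, 6)
rmul(37, 6) = 37 + rmul(37, 5)
rmul(37, 5) = 37 + rmul(37, 4)
rmul(37, 4) = 37 + rmul(37, 3)
rmul(37, 3) = 37 + rmul(37, 2)
rmul(37, 2) = 37 + rmul(37, 1)
rmul(37, 1) = 37 + rmul(37, 0)
rmul(37, 0) = 0  (base case)
Total: 37 + 37 + 37 + 37 + 37 + 37 + 37 + 37 + 37 + 37 + 37 + 37 + 37 + 0 = 481

481


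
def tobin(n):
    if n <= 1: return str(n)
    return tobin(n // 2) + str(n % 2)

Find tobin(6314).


tobin(6314) = tobin(3157) + '0'
tobin(3157) = tobin(1578) + '1'
tobin(1578) = tobin(789) + '0'
tobin(789) = tobin(394) + '1'
tobin(394) = tobin(197) + '0'
tobin(197) = tobin(98) + '1'
tobin(98) = tobin(49) + '0'
tobin(49) = tobin(24) + '1'
tobin(24) = tobin(12) + '0'
tobin(12) = tobin(6) + '0'
tobin(6) = tobin(3) + '0'
tobin(3) = tobin(1) + '1'
tobin(1) = '1'  (base case)
Concatenating: '1' + '1' + '0' + '0' + '0' + '1' + '0' + '1' + '0' + '1' + '0' + '1' + '0' = '1100010101010'

1100010101010


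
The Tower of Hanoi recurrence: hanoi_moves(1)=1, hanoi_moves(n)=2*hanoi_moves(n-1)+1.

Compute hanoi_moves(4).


hanoi_moves(4) = 2 * hanoi_moves(3) + 1
hanoi_moves(3) = 2 * hanoi_moves(2) + 1
hanoi_moves(2) = 2 * hanoi_moves(1) + 1
hanoi_moves(1) = 1  (base case)
hanoi_moves(2) = 2 * 1 + 1 = 3
hanoi_moves(3) = 2 * 3 + 1 = 7
hanoi_moves(4) = 2 * 7 + 1 = 15

15
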